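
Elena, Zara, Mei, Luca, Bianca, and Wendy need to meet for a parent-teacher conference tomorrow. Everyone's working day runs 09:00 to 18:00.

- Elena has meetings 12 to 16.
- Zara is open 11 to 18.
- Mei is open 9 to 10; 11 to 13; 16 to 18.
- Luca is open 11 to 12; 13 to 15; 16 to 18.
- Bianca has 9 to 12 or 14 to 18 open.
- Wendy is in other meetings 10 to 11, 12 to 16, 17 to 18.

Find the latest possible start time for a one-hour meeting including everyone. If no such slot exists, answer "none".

16:00

Elena free: 09:00-12:00, 16:00-18:00 (invert busy blocks within the working day).
Zara free: 11:00-18:00.
Mei free: 09:00-10:00, 11:00-13:00, 16:00-18:00.
Luca free: 11:00-12:00, 13:00-15:00, 16:00-18:00.
Bianca free: 09:00-12:00, 14:00-18:00.
Wendy free: 09:00-10:00, 11:00-12:00, 16:00-17:00 (invert busy blocks within the working day).
Elena ∩ Zara: 11:00-12:00, 16:00-18:00.
Elena ∩ Zara ∩ Mei: 11:00-12:00, 16:00-18:00.
Elena ∩ Zara ∩ Mei ∩ Luca: 11:00-12:00, 16:00-18:00.
Elena ∩ Zara ∩ Mei ∩ Luca ∩ Bianca: 11:00-12:00, 16:00-18:00.
Elena ∩ Zara ∩ Mei ∩ Luca ∩ Bianca ∩ Wendy: 11:00-12:00, 16:00-17:00.
The last common window of at least 60 minutes is 16:00-17:00; a 60-minute meeting can start as late as 16:00 and still end by 17:00.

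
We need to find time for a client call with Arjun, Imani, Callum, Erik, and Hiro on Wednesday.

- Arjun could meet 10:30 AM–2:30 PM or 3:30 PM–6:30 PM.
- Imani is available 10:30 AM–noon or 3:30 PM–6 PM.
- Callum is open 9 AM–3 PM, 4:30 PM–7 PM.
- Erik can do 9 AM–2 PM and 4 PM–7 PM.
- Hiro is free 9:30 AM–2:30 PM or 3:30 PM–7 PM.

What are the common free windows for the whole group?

10:30-12:00, 16:30-18:00

Arjun ∩ Imani: 10:30-12:00, 15:30-18:00.
Arjun ∩ Imani ∩ Callum: 10:30-12:00, 16:30-18:00.
Arjun ∩ Imani ∩ Callum ∩ Erik: 10:30-12:00, 16:30-18:00.
Arjun ∩ Imani ∩ Callum ∩ Erik ∩ Hiro: 10:30-12:00, 16:30-18:00.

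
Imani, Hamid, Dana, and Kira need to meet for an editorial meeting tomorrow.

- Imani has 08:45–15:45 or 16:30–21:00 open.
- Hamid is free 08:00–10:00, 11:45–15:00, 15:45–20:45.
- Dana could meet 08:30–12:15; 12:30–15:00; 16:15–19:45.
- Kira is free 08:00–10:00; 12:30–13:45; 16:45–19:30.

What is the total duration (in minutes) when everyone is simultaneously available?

315

Imani ∩ Hamid: 08:45-10:00, 11:45-15:00, 16:30-20:45.
Imani ∩ Hamid ∩ Dana: 08:45-10:00, 11:45-12:15, 12:30-15:00, 16:30-19:45.
Imani ∩ Hamid ∩ Dana ∩ Kira: 08:45-10:00, 12:30-13:45, 16:45-19:30.
Summing the common windows: 75 + 75 + 165 = 315 minutes.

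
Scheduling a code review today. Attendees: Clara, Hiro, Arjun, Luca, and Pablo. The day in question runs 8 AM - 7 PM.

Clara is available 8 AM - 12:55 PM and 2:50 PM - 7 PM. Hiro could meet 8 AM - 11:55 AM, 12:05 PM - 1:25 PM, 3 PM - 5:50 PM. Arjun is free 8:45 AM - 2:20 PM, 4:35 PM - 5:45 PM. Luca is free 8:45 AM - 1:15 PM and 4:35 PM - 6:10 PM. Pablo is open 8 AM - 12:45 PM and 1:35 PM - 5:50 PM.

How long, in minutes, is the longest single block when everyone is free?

190

Clara ∩ Hiro: 08:00-11:55, 12:05-12:55, 15:00-17:50.
Clara ∩ Hiro ∩ Arjun: 08:45-11:55, 12:05-12:55, 16:35-17:45.
Clara ∩ Hiro ∩ Arjun ∩ Luca: 08:45-11:55, 12:05-12:55, 16:35-17:45.
Clara ∩ Hiro ∩ Arjun ∩ Luca ∩ Pablo: 08:45-11:55, 12:05-12:45, 16:35-17:45.
The longest is 08:45-11:55 at 190 minutes.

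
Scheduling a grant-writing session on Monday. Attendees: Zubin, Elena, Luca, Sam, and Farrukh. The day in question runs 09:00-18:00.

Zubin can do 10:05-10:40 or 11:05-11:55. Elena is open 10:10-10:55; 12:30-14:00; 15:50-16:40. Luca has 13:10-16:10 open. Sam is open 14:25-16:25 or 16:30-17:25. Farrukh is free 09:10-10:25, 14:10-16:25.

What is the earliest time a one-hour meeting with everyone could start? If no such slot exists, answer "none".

Zubin ∩ Elena: 10:10-10:40.
Zubin ∩ Elena ∩ Luca: ∅.
Zubin ∩ Elena ∩ Luca ∩ Sam: ∅.
Zubin ∩ Elena ∩ Luca ∩ Sam ∩ Farrukh: ∅.
There is no time when everyone is free.
No common window is at least 60 minutes long.

none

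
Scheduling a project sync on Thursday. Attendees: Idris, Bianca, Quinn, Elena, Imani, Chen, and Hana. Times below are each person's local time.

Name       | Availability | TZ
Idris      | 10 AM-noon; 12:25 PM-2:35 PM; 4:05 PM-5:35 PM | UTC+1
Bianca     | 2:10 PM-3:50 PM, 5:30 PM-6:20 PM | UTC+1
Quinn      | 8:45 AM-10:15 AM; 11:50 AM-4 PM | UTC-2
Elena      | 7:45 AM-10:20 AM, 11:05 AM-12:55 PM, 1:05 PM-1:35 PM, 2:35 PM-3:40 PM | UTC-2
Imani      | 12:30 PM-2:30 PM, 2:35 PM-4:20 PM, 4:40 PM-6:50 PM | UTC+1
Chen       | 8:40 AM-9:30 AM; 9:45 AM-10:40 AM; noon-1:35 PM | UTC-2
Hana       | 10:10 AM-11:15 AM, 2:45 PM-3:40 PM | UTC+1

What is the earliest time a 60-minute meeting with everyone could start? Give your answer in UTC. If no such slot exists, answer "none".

none

Idris in UTC: 09:00-11:00, 11:25-13:35, 15:05-16:35 (subtract 1h to convert from UTC+1).
Bianca in UTC: 13:10-14:50, 16:30-17:20 (subtract 1h to convert from UTC+1).
Quinn in UTC: 10:45-12:15, 13:50-18:00 (add 2h to convert from UTC-2).
Elena in UTC: 09:45-12:20, 13:05-14:55, 15:05-15:35, 16:35-17:40 (add 2h to convert from UTC-2).
Imani in UTC: 11:30-13:30, 13:35-15:20, 15:40-17:50 (subtract 1h to convert from UTC+1).
Chen in UTC: 10:40-11:30, 11:45-12:40, 14:00-15:35 (add 2h to convert from UTC-2).
Hana in UTC: 09:10-10:15, 13:45-14:40 (subtract 1h to convert from UTC+1).
Idris ∩ Bianca: 13:10-13:35, 16:30-16:35.
Idris ∩ Bianca ∩ Quinn: 16:30-16:35.
Idris ∩ Bianca ∩ Quinn ∩ Elena: ∅.
Idris ∩ Bianca ∩ Quinn ∩ Elena ∩ Imani: ∅.
Idris ∩ Bianca ∩ Quinn ∩ Elena ∩ Imani ∩ Chen: ∅.
Idris ∩ Bianca ∩ Quinn ∩ Elena ∩ Imani ∩ Chen ∩ Hana: ∅.
There is no time when everyone is free.
No common window is at least 60 minutes long.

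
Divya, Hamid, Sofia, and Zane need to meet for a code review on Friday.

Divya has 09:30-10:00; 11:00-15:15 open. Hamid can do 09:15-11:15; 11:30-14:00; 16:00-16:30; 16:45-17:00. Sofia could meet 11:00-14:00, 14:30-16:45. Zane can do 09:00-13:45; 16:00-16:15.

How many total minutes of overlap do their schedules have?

150

Divya ∩ Hamid: 09:30-10:00, 11:00-11:15, 11:30-14:00.
Divya ∩ Hamid ∩ Sofia: 11:00-11:15, 11:30-14:00.
Divya ∩ Hamid ∩ Sofia ∩ Zane: 11:00-11:15, 11:30-13:45.
So the common availability across everyone is 11:00-11:15, 11:30-13:45.
Summing the common windows: 15 + 135 = 150 minutes.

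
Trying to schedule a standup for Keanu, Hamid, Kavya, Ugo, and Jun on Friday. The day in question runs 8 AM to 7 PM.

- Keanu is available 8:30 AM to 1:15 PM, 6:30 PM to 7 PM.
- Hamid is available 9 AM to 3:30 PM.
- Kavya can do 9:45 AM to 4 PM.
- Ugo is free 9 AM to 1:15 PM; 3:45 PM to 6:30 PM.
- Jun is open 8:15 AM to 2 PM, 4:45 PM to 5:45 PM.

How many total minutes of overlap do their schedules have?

210

Keanu ∩ Hamid: 09:00-13:15.
Keanu ∩ Hamid ∩ Kavya: 09:45-13:15.
Keanu ∩ Hamid ∩ Kavya ∩ Ugo: 09:45-13:15.
Keanu ∩ Hamid ∩ Kavya ∩ Ugo ∩ Jun: 09:45-13:15.
That's a single block of 210 minutes.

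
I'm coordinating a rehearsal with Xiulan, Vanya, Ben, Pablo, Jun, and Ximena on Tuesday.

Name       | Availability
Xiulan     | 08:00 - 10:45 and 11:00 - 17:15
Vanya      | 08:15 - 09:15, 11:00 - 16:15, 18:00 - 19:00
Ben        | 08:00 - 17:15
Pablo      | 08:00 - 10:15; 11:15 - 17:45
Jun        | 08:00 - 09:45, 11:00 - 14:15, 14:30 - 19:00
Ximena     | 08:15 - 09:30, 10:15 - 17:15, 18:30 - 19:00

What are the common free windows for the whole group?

Xiulan ∩ Vanya: 08:15-09:15, 11:00-16:15.
Xiulan ∩ Vanya ∩ Ben: 08:15-09:15, 11:00-16:15.
Xiulan ∩ Vanya ∩ Ben ∩ Pablo: 08:15-09:15, 11:15-16:15.
Xiulan ∩ Vanya ∩ Ben ∩ Pablo ∩ Jun: 08:15-09:15, 11:15-14:15, 14:30-16:15.
Xiulan ∩ Vanya ∩ Ben ∩ Pablo ∩ Jun ∩ Ximena: 08:15-09:15, 11:15-14:15, 14:30-16:15.
Those are the intersection windows.

08:15-09:15, 11:15-14:15, 14:30-16:15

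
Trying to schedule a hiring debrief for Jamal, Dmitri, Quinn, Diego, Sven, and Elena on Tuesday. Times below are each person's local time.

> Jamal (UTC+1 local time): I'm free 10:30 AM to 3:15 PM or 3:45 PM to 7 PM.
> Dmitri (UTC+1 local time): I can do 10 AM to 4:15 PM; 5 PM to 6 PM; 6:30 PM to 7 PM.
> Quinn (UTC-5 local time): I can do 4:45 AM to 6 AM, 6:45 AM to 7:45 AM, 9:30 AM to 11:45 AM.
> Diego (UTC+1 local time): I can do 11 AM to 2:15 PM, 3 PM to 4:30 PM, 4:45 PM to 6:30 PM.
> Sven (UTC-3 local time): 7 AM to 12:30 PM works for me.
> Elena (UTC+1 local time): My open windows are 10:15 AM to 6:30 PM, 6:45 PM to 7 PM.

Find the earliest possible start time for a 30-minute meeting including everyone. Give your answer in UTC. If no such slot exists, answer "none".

Jamal in UTC: 09:30-14:15, 14:45-18:00 (subtract 1h to convert from UTC+1).
Dmitri in UTC: 09:00-15:15, 16:00-17:00, 17:30-18:00 (subtract 1h to convert from UTC+1).
Quinn in UTC: 09:45-11:00, 11:45-12:45, 14:30-16:45 (add 5h to convert from UTC-5).
Diego in UTC: 10:00-13:15, 14:00-15:30, 15:45-17:30 (subtract 1h to convert from UTC+1).
Sven in UTC: 10:00-15:30 (add 3h to convert from UTC-3).
Elena in UTC: 09:15-17:30, 17:45-18:00 (subtract 1h to convert from UTC+1).
Jamal ∩ Dmitri: 09:30-14:15, 14:45-15:15, 16:00-17:00, 17:30-18:00.
Jamal ∩ Dmitri ∩ Quinn: 09:45-11:00, 11:45-12:45, 14:45-15:15, 16:00-16:45.
Jamal ∩ Dmitri ∩ Quinn ∩ Diego: 10:00-11:00, 11:45-12:45, 14:45-15:15, 16:00-16:45.
Jamal ∩ Dmitri ∩ Quinn ∩ Diego ∩ Sven: 10:00-11:00, 11:45-12:45, 14:45-15:15.
Jamal ∩ Dmitri ∩ Quinn ∩ Diego ∩ Sven ∩ Elena: 10:00-11:00, 11:45-12:45, 14:45-15:15.
The first common window of at least 30 minutes is 10:00-11:00, so the earliest start is 10:00.

10:00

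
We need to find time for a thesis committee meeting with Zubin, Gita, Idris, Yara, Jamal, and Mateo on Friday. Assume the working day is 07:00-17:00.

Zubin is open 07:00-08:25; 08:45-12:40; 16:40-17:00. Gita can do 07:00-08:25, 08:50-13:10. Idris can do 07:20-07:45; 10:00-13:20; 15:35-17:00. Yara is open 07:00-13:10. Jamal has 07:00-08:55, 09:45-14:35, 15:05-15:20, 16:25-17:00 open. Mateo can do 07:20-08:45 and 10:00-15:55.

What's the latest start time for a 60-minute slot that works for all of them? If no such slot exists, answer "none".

Zubin ∩ Gita: 07:00-08:25, 08:50-12:40.
Zubin ∩ Gita ∩ Idris: 07:20-07:45, 10:00-12:40.
Zubin ∩ Gita ∩ Idris ∩ Yara: 07:20-07:45, 10:00-12:40.
Zubin ∩ Gita ∩ Idris ∩ Yara ∩ Jamal: 07:20-07:45, 10:00-12:40.
Zubin ∩ Gita ∩ Idris ∩ Yara ∩ Jamal ∩ Mateo: 07:20-07:45, 10:00-12:40.
Those are the intersection windows.
The last common window of at least 60 minutes is 10:00-12:40; a 60-minute meeting can start as late as 11:40 and still end by 12:40.

11:40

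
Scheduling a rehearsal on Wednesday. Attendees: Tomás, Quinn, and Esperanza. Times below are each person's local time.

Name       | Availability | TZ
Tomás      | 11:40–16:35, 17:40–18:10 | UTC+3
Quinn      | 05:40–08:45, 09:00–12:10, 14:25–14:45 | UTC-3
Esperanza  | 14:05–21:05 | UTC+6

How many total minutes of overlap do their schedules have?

305

Tomás in UTC: 08:40-13:35, 14:40-15:10 (subtract 3h to convert from UTC+3).
Quinn in UTC: 08:40-11:45, 12:00-15:10, 17:25-17:45 (add 3h to convert from UTC-3).
Esperanza in UTC: 08:05-15:05 (subtract 6h to convert from UTC+6).
Tomás ∩ Quinn: 08:40-11:45, 12:00-13:35, 14:40-15:10.
Tomás ∩ Quinn ∩ Esperanza: 08:40-11:45, 12:00-13:35, 14:40-15:05.
Summing the common windows: 185 + 95 + 25 = 305 minutes.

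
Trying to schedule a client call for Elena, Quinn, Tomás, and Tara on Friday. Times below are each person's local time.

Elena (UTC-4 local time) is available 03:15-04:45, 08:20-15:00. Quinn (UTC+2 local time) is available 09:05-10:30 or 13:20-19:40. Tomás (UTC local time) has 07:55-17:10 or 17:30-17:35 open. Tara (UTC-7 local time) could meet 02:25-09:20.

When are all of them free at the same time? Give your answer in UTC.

12:20-16:20

Elena in UTC: 07:15-08:45, 12:20-19:00 (add 4h to convert from UTC-4).
Quinn in UTC: 07:05-08:30, 11:20-17:40 (subtract 2h to convert from UTC+2).
Tomás in UTC: 07:55-17:10, 17:30-17:35.
Tara in UTC: 09:25-16:20 (add 7h to convert from UTC-7).
Elena ∩ Quinn: 07:15-08:30, 12:20-17:40.
Elena ∩ Quinn ∩ Tomás: 07:55-08:30, 12:20-17:10, 17:30-17:35.
Elena ∩ Quinn ∩ Tomás ∩ Tara: 12:20-16:20.
So the common availability across everyone is 12:20-16:20.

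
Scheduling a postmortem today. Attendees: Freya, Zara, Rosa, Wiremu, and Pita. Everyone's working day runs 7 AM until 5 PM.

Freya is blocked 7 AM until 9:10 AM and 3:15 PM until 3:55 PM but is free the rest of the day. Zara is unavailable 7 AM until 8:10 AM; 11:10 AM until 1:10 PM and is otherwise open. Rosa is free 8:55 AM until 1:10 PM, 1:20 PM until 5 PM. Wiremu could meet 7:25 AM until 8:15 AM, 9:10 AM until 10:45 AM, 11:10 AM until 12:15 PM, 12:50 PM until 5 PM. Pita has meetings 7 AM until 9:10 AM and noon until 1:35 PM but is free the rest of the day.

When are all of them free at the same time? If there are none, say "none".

09:10-10:45, 13:35-15:15, 15:55-17:00

Freya free: 09:10-15:15, 15:55-17:00 (invert busy blocks within the working day).
Zara free: 08:10-11:10, 13:10-17:00 (invert busy blocks within the working day).
Rosa free: 08:55-13:10, 13:20-17:00.
Wiremu free: 07:25-08:15, 09:10-10:45, 11:10-12:15, 12:50-17:00.
Pita free: 09:10-12:00, 13:35-17:00 (invert busy blocks within the working day).
Freya ∩ Zara: 09:10-11:10, 13:10-15:15, 15:55-17:00.
Freya ∩ Zara ∩ Rosa: 09:10-11:10, 13:20-15:15, 15:55-17:00.
Freya ∩ Zara ∩ Rosa ∩ Wiremu: 09:10-10:45, 13:20-15:15, 15:55-17:00.
Freya ∩ Zara ∩ Rosa ∩ Wiremu ∩ Pita: 09:10-10:45, 13:35-15:15, 15:55-17:00.
So the common availability across everyone is 09:10-10:45, 13:35-15:15, 15:55-17:00.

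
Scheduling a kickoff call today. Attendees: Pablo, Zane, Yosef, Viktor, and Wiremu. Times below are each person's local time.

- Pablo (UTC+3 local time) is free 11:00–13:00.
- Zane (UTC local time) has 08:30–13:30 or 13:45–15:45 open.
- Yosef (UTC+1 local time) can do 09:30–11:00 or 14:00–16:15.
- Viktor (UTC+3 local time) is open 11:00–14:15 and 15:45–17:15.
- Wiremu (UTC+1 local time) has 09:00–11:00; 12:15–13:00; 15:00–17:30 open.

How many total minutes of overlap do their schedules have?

90

Pablo in UTC: 08:00-10:00 (subtract 3h to convert from UTC+3).
Zane in UTC: 08:30-13:30, 13:45-15:45.
Yosef in UTC: 08:30-10:00, 13:00-15:15 (subtract 1h to convert from UTC+1).
Viktor in UTC: 08:00-11:15, 12:45-14:15 (subtract 3h to convert from UTC+3).
Wiremu in UTC: 08:00-10:00, 11:15-12:00, 14:00-16:30 (subtract 1h to convert from UTC+1).
Pablo ∩ Zane: 08:30-10:00.
Pablo ∩ Zane ∩ Yosef: 08:30-10:00.
Pablo ∩ Zane ∩ Yosef ∩ Viktor: 08:30-10:00.
Pablo ∩ Zane ∩ Yosef ∩ Viktor ∩ Wiremu: 08:30-10:00.
So the common availability across everyone is 08:30-10:00.
That's a single block of 90 minutes.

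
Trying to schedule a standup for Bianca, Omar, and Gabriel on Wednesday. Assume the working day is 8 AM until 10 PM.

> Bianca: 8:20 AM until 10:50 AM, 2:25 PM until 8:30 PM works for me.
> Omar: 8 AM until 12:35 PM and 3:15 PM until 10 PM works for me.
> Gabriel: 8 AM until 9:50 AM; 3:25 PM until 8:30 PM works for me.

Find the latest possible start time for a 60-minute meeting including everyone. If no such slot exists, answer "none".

Bianca ∩ Omar: 08:20-10:50, 15:15-20:30.
Bianca ∩ Omar ∩ Gabriel: 08:20-09:50, 15:25-20:30.
The last common window of at least 60 minutes is 15:25-20:30; a 60-minute meeting can start as late as 19:30 and still end by 20:30.

19:30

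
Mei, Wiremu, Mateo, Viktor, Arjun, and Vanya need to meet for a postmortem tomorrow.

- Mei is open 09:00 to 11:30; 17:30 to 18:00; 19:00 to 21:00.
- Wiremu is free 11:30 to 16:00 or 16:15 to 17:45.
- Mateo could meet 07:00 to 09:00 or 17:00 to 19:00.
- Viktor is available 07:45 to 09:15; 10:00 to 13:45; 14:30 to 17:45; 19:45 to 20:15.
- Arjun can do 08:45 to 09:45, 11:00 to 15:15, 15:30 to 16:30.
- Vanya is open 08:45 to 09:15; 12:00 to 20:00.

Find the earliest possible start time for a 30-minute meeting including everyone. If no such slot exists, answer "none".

none

Mei ∩ Wiremu: 17:30-17:45.
Mei ∩ Wiremu ∩ Mateo: 17:30-17:45.
Mei ∩ Wiremu ∩ Mateo ∩ Viktor: 17:30-17:45.
Mei ∩ Wiremu ∩ Mateo ∩ Viktor ∩ Arjun: ∅.
Mei ∩ Wiremu ∩ Mateo ∩ Viktor ∩ Arjun ∩ Vanya: ∅.
There is no time when everyone is free.
No common window is at least 30 minutes long.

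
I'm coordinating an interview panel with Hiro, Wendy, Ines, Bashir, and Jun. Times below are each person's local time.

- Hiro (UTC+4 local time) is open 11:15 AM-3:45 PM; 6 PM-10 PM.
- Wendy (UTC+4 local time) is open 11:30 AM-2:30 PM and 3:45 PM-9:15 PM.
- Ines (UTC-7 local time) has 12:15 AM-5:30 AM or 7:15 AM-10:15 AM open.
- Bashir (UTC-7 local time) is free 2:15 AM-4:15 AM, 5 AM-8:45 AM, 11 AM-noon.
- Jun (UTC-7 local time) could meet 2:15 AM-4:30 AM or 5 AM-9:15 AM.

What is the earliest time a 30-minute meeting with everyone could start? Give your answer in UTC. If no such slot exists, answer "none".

Hiro in UTC: 07:15-11:45, 14:00-18:00 (subtract 4h to convert from UTC+4).
Wendy in UTC: 07:30-10:30, 11:45-17:15 (subtract 4h to convert from UTC+4).
Ines in UTC: 07:15-12:30, 14:15-17:15 (add 7h to convert from UTC-7).
Bashir in UTC: 09:15-11:15, 12:00-15:45, 18:00-19:00 (add 7h to convert from UTC-7).
Jun in UTC: 09:15-11:30, 12:00-16:15 (add 7h to convert from UTC-7).
Hiro ∩ Wendy: 07:30-10:30, 14:00-17:15.
Hiro ∩ Wendy ∩ Ines: 07:30-10:30, 14:15-17:15.
Hiro ∩ Wendy ∩ Ines ∩ Bashir: 09:15-10:30, 14:15-15:45.
Hiro ∩ Wendy ∩ Ines ∩ Bashir ∩ Jun: 09:15-10:30, 14:15-15:45.
The first common window of at least 30 minutes is 09:15-10:30, so the earliest start is 09:15.

09:15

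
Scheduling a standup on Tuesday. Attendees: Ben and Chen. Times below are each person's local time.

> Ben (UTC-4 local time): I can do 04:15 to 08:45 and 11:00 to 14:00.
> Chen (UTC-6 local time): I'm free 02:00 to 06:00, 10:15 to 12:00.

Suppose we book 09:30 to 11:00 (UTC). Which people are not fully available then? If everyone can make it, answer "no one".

no one

Ben in UTC: 08:15-12:45, 15:00-18:00 (add 4h to convert from UTC-4).
Chen in UTC: 08:00-12:00, 16:15-18:00 (add 6h to convert from UTC-6).
Ben: free for 09:30-11:00. Chen: free for 09:30-11:00.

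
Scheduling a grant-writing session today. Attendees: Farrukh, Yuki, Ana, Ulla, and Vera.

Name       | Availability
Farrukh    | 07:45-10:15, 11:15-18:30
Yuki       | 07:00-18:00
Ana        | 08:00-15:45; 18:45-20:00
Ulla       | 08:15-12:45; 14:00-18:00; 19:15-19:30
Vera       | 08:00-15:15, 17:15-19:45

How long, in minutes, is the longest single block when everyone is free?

Farrukh ∩ Yuki: 07:45-10:15, 11:15-18:00.
Farrukh ∩ Yuki ∩ Ana: 08:00-10:15, 11:15-15:45.
Farrukh ∩ Yuki ∩ Ana ∩ Ulla: 08:15-10:15, 11:15-12:45, 14:00-15:45.
Farrukh ∩ Yuki ∩ Ana ∩ Ulla ∩ Vera: 08:15-10:15, 11:15-12:45, 14:00-15:15.
The longest is 08:15-10:15 at 120 minutes.

120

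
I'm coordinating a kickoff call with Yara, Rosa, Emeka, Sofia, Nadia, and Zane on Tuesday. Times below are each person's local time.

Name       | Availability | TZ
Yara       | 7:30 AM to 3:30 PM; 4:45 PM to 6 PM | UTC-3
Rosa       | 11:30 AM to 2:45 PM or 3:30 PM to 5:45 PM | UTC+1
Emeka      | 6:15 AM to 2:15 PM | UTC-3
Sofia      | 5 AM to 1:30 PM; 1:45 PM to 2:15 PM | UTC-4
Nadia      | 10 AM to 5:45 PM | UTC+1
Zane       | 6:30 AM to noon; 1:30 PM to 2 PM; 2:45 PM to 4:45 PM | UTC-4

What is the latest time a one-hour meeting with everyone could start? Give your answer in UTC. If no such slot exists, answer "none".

Yara in UTC: 10:30-18:30, 19:45-21:00 (add 3h to convert from UTC-3).
Rosa in UTC: 10:30-13:45, 14:30-16:45 (subtract 1h to convert from UTC+1).
Emeka in UTC: 09:15-17:15 (add 3h to convert from UTC-3).
Sofia in UTC: 09:00-17:30, 17:45-18:15 (add 4h to convert from UTC-4).
Nadia in UTC: 09:00-16:45 (subtract 1h to convert from UTC+1).
Zane in UTC: 10:30-16:00, 17:30-18:00, 18:45-20:45 (add 4h to convert from UTC-4).
Yara ∩ Rosa: 10:30-13:45, 14:30-16:45.
Yara ∩ Rosa ∩ Emeka: 10:30-13:45, 14:30-16:45.
Yara ∩ Rosa ∩ Emeka ∩ Sofia: 10:30-13:45, 14:30-16:45.
Yara ∩ Rosa ∩ Emeka ∩ Sofia ∩ Nadia: 10:30-13:45, 14:30-16:45.
Yara ∩ Rosa ∩ Emeka ∩ Sofia ∩ Nadia ∩ Zane: 10:30-13:45, 14:30-16:00.
So the common availability across everyone is 10:30-13:45, 14:30-16:00.
The last common window of at least 60 minutes is 14:30-16:00; a 60-minute meeting can start as late as 15:00 and still end by 16:00.

15:00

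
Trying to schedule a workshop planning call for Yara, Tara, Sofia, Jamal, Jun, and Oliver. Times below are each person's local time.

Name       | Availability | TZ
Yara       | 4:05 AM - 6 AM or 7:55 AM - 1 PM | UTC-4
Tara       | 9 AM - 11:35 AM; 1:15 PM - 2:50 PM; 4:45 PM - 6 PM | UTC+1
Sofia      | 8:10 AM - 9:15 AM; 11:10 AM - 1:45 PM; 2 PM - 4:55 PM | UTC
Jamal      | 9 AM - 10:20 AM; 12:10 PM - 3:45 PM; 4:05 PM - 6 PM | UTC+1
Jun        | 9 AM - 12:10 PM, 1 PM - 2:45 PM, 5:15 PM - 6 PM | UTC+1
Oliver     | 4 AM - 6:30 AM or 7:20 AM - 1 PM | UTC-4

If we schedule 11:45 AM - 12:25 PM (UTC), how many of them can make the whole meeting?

3

Yara in UTC: 08:05-10:00, 11:55-17:00 (add 4h to convert from UTC-4).
Tara in UTC: 08:00-10:35, 12:15-13:50, 15:45-17:00 (subtract 1h to convert from UTC+1).
Sofia in UTC: 08:10-09:15, 11:10-13:45, 14:00-16:55.
Jamal in UTC: 08:00-09:20, 11:10-14:45, 15:05-17:00 (subtract 1h to convert from UTC+1).
Jun in UTC: 08:00-11:10, 12:00-13:45, 16:15-17:00 (subtract 1h to convert from UTC+1).
Oliver in UTC: 08:00-10:30, 11:20-17:00 (add 4h to convert from UTC-4).
Sofia, Jamal, and Oliver can make the full 11:45-12:25 slot — that's 3.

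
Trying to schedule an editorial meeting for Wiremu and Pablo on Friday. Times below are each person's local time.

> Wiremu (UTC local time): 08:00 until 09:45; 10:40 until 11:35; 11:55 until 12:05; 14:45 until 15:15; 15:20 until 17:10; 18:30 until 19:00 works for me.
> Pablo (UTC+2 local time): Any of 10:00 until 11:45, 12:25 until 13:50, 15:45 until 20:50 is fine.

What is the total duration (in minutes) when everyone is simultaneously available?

Wiremu in UTC: 08:00-09:45, 10:40-11:35, 11:55-12:05, 14:45-15:15, 15:20-17:10, 18:30-19:00.
Pablo in UTC: 08:00-09:45, 10:25-11:50, 13:45-18:50 (subtract 2h to convert from UTC+2).
Wiremu ∩ Pablo: 08:00-09:45, 10:40-11:35, 14:45-15:15, 15:20-17:10, 18:30-18:50.
Summing the common windows: 105 + 55 + 30 + 110 + 20 = 320 minutes.

320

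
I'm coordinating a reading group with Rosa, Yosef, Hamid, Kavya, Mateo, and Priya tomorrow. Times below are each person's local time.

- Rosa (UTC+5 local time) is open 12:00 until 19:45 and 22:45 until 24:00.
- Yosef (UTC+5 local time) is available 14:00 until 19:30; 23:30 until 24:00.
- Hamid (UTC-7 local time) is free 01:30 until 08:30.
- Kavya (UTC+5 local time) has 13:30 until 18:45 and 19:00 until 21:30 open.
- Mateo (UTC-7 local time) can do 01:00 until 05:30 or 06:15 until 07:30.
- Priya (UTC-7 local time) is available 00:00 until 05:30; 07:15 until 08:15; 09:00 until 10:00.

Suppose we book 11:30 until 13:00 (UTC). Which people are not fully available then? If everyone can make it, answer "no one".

Mateo, Priya

Rosa in UTC: 07:00-14:45, 17:45-19:00 (subtract 5h to convert from UTC+5).
Yosef in UTC: 09:00-14:30, 18:30-19:00 (subtract 5h to convert from UTC+5).
Hamid in UTC: 08:30-15:30 (add 7h to convert from UTC-7).
Kavya in UTC: 08:30-13:45, 14:00-16:30 (subtract 5h to convert from UTC+5).
Mateo in UTC: 08:00-12:30, 13:15-14:30 (add 7h to convert from UTC-7).
Priya in UTC: 07:00-12:30, 14:15-15:15, 16:00-17:00 (add 7h to convert from UTC-7).
Rosa: free for 11:30-13:00. Yosef: free for 11:30-13:00. Hamid: free for 11:30-13:00. Kavya: free for 11:30-13:00. Mateo: not fully free for 11:30-13:00. Priya: not fully free for 11:30-13:00.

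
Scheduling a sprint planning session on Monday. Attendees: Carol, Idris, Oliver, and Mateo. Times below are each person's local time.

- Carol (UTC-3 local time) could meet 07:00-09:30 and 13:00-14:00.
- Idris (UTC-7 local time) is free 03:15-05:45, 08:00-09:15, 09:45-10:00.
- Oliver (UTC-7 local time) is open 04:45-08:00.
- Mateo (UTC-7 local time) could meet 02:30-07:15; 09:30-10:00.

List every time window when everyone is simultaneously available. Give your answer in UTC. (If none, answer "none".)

11:45-12:30

Carol in UTC: 10:00-12:30, 16:00-17:00 (add 3h to convert from UTC-3).
Idris in UTC: 10:15-12:45, 15:00-16:15, 16:45-17:00 (add 7h to convert from UTC-7).
Oliver in UTC: 11:45-15:00 (add 7h to convert from UTC-7).
Mateo in UTC: 09:30-14:15, 16:30-17:00 (add 7h to convert from UTC-7).
Carol ∩ Idris: 10:15-12:30, 16:00-16:15, 16:45-17:00.
Carol ∩ Idris ∩ Oliver: 11:45-12:30.
Carol ∩ Idris ∩ Oliver ∩ Mateo: 11:45-12:30.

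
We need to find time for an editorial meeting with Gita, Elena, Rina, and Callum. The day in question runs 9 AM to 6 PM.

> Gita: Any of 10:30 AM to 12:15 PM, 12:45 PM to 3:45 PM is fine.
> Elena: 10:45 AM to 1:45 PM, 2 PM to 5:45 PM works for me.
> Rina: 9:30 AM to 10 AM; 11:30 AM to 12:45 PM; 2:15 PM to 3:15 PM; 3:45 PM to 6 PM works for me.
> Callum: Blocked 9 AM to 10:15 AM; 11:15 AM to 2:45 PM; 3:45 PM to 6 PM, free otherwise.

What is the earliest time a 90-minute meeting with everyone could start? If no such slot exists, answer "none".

none

Gita free: 10:30-12:15, 12:45-15:45.
Elena free: 10:45-13:45, 14:00-17:45.
Rina free: 09:30-10:00, 11:30-12:45, 14:15-15:15, 15:45-18:00.
Callum free: 10:15-11:15, 14:45-15:45 (invert busy blocks within the working day).
Gita ∩ Elena: 10:45-12:15, 12:45-13:45, 14:00-15:45.
Gita ∩ Elena ∩ Rina: 11:30-12:15, 14:15-15:15.
Gita ∩ Elena ∩ Rina ∩ Callum: 14:45-15:15.
No common window is at least 90 minutes long.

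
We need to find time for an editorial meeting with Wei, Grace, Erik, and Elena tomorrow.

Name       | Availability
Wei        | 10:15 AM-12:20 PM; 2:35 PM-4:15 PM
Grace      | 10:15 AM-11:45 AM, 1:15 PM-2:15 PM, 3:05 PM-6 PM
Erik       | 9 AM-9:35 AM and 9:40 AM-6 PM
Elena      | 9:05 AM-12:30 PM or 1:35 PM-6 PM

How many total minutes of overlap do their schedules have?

160

Wei ∩ Grace: 10:15-11:45, 15:05-16:15.
Wei ∩ Grace ∩ Erik: 10:15-11:45, 15:05-16:15.
Wei ∩ Grace ∩ Erik ∩ Elena: 10:15-11:45, 15:05-16:15.
Summing the common windows: 90 + 70 = 160 minutes.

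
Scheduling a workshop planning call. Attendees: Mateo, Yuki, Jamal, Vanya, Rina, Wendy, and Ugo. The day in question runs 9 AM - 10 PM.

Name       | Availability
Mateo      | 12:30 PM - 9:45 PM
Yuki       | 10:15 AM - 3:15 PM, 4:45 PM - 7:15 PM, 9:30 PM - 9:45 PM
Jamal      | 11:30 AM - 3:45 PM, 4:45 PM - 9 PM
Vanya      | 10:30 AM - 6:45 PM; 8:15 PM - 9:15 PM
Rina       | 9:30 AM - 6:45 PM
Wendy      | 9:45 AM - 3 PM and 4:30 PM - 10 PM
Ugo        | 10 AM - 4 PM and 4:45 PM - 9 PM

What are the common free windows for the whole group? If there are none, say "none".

12:30-15:00, 16:45-18:45

Mateo ∩ Yuki: 12:30-15:15, 16:45-19:15, 21:30-21:45.
Mateo ∩ Yuki ∩ Jamal: 12:30-15:15, 16:45-19:15.
Mateo ∩ Yuki ∩ Jamal ∩ Vanya: 12:30-15:15, 16:45-18:45.
Mateo ∩ Yuki ∩ Jamal ∩ Vanya ∩ Rina: 12:30-15:15, 16:45-18:45.
Mateo ∩ Yuki ∩ Jamal ∩ Vanya ∩ Rina ∩ Wendy: 12:30-15:00, 16:45-18:45.
Mateo ∩ Yuki ∩ Jamal ∩ Vanya ∩ Rina ∩ Wendy ∩ Ugo: 12:30-15:00, 16:45-18:45.
So the common availability across everyone is 12:30-15:00, 16:45-18:45.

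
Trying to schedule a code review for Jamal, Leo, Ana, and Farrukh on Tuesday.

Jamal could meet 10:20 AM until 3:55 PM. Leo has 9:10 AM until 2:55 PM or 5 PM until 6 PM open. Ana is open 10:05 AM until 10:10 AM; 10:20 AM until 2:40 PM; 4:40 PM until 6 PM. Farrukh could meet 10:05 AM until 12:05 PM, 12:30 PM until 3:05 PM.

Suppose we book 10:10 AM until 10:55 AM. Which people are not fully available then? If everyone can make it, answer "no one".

Ana, Jamal

Jamal: not fully free for 10:10-10:55. Leo: free for 10:10-10:55. Ana: not fully free for 10:10-10:55. Farrukh: free for 10:10-10:55.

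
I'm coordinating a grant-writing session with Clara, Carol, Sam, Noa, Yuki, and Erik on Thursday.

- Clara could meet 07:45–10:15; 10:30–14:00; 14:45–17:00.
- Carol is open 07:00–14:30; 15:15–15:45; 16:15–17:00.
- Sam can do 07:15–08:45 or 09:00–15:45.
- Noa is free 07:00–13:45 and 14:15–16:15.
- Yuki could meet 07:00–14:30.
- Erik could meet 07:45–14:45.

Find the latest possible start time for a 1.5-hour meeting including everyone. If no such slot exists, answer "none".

12:15

Clara ∩ Carol: 07:45-10:15, 10:30-14:00, 15:15-15:45, 16:15-17:00.
Clara ∩ Carol ∩ Sam: 07:45-08:45, 09:00-10:15, 10:30-14:00, 15:15-15:45.
Clara ∩ Carol ∩ Sam ∩ Noa: 07:45-08:45, 09:00-10:15, 10:30-13:45, 15:15-15:45.
Clara ∩ Carol ∩ Sam ∩ Noa ∩ Yuki: 07:45-08:45, 09:00-10:15, 10:30-13:45.
Clara ∩ Carol ∩ Sam ∩ Noa ∩ Yuki ∩ Erik: 07:45-08:45, 09:00-10:15, 10:30-13:45.
The last common window of at least 90 minutes is 10:30-13:45; a 90-minute meeting can start as late as 12:15 and still end by 13:45.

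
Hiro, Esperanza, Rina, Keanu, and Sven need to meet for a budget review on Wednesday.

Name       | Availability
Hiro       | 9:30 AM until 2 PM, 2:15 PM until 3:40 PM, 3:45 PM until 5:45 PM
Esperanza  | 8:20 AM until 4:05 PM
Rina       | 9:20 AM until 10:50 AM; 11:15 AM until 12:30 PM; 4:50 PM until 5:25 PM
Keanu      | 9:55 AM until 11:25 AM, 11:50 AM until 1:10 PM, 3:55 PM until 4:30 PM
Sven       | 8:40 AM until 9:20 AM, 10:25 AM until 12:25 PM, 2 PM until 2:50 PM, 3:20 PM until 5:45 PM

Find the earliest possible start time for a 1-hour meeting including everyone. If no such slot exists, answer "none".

none

Hiro ∩ Esperanza: 09:30-14:00, 14:15-15:40, 15:45-16:05.
Hiro ∩ Esperanza ∩ Rina: 09:30-10:50, 11:15-12:30.
Hiro ∩ Esperanza ∩ Rina ∩ Keanu: 09:55-10:50, 11:15-11:25, 11:50-12:30.
Hiro ∩ Esperanza ∩ Rina ∩ Keanu ∩ Sven: 10:25-10:50, 11:15-11:25, 11:50-12:25.
No common window is at least 60 minutes long.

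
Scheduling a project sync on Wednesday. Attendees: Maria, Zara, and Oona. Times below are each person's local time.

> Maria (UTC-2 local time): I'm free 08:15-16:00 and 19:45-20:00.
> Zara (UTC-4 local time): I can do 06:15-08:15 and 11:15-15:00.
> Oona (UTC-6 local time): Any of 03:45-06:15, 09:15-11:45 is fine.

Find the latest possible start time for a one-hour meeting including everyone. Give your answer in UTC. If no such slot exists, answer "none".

Maria in UTC: 10:15-18:00, 21:45-22:00 (add 2h to convert from UTC-2).
Zara in UTC: 10:15-12:15, 15:15-19:00 (add 4h to convert from UTC-4).
Oona in UTC: 09:45-12:15, 15:15-17:45 (add 6h to convert from UTC-6).
Maria ∩ Zara: 10:15-12:15, 15:15-18:00.
Maria ∩ Zara ∩ Oona: 10:15-12:15, 15:15-17:45.
The last common window of at least 60 minutes is 15:15-17:45; a 60-minute meeting can start as late as 16:45 and still end by 17:45.

16:45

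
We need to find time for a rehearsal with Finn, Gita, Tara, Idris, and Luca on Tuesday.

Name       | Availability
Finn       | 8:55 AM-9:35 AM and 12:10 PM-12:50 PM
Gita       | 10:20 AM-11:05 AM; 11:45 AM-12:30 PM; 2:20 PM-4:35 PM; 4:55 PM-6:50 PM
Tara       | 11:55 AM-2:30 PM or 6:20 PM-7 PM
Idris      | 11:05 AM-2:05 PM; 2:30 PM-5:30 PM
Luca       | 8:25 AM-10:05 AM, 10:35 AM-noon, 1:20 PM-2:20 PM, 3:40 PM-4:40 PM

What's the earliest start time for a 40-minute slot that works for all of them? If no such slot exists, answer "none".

none

Finn ∩ Gita: 12:10-12:30.
Finn ∩ Gita ∩ Tara: 12:10-12:30.
Finn ∩ Gita ∩ Tara ∩ Idris: 12:10-12:30.
Finn ∩ Gita ∩ Tara ∩ Idris ∩ Luca: ∅.
There is no time when everyone is free.
No common window is at least 40 minutes long.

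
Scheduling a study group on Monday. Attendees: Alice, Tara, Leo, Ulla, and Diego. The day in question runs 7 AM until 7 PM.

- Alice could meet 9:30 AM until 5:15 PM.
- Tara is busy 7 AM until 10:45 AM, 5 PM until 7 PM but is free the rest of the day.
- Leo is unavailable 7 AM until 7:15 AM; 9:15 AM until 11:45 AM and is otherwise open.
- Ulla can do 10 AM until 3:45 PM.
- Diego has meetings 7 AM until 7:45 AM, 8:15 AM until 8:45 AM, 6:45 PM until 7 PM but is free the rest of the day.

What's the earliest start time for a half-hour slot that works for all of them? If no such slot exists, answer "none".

11:45

Alice free: 09:30-17:15.
Tara free: 10:45-17:00 (invert busy blocks within the working day).
Leo free: 07:15-09:15, 11:45-19:00 (invert busy blocks within the working day).
Ulla free: 10:00-15:45.
Diego free: 07:45-08:15, 08:45-18:45 (invert busy blocks within the working day).
Alice ∩ Tara: 10:45-17:00.
Alice ∩ Tara ∩ Leo: 11:45-17:00.
Alice ∩ Tara ∩ Leo ∩ Ulla: 11:45-15:45.
Alice ∩ Tara ∩ Leo ∩ Ulla ∩ Diego: 11:45-15:45.
So the common availability across everyone is 11:45-15:45.
The first common window of at least 30 minutes is 11:45-15:45, so the earliest start is 11:45.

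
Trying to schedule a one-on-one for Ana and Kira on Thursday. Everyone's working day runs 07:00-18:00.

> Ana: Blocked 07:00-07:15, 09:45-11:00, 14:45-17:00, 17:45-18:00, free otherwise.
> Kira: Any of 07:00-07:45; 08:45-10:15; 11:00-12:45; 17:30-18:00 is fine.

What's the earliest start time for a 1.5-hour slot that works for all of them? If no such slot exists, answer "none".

Ana free: 07:15-09:45, 11:00-14:45, 17:00-17:45 (invert busy blocks within the working day).
Kira free: 07:00-07:45, 08:45-10:15, 11:00-12:45, 17:30-18:00.
Ana ∩ Kira: 07:15-07:45, 08:45-09:45, 11:00-12:45, 17:30-17:45.
The first common window of at least 90 minutes is 11:00-12:45, so the earliest start is 11:00.

11:00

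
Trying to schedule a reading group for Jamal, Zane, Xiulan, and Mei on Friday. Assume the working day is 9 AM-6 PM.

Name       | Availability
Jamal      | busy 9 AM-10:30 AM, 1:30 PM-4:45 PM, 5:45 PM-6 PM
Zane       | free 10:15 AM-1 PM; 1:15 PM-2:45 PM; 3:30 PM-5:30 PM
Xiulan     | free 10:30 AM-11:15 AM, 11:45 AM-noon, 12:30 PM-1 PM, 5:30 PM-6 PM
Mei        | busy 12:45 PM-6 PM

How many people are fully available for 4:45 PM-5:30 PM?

2

Jamal free: 10:30-13:30, 16:45-17:45 (invert busy blocks within the working day).
Zane free: 10:15-13:00, 13:15-14:45, 15:30-17:30.
Xiulan free: 10:30-11:15, 11:45-12:00, 12:30-13:00, 17:30-18:00.
Mei free: 09:00-12:45 (invert busy blocks within the working day).
Jamal and Zane can make the full 16:45-17:30 slot — that's 2.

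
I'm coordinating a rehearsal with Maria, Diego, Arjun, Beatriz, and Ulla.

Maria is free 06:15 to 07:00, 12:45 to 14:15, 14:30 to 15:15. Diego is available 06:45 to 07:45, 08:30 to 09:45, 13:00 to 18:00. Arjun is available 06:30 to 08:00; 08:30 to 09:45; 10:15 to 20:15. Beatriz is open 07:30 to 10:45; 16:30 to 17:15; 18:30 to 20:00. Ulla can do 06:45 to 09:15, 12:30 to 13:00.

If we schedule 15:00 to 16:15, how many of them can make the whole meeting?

2

Diego and Arjun can make the full 15:00-16:15 slot — that's 2.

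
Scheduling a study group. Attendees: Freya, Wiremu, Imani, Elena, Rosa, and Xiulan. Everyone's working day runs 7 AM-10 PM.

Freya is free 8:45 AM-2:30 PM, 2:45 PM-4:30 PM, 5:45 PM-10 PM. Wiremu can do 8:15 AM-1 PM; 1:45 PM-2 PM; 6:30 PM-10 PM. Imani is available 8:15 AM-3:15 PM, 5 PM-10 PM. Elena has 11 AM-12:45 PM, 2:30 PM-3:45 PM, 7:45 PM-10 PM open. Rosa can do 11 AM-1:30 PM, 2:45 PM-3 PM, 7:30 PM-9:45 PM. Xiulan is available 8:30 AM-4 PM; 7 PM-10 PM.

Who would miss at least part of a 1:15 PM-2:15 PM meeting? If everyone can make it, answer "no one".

Freya: free for 13:15-14:15. Wiremu: not fully free for 13:15-14:15. Imani: free for 13:15-14:15. Elena: not fully free for 13:15-14:15. Rosa: not fully free for 13:15-14:15. Xiulan: free for 13:15-14:15.

Elena, Rosa, Wiremu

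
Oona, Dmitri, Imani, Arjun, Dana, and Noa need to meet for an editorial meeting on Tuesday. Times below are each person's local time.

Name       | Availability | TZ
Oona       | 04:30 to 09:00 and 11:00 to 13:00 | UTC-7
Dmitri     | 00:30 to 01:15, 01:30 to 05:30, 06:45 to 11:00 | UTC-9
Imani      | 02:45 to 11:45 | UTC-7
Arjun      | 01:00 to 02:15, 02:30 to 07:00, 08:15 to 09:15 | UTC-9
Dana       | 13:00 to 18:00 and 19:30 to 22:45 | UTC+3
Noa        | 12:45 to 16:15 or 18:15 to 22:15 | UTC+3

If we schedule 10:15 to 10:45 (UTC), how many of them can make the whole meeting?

4

Oona in UTC: 11:30-16:00, 18:00-20:00 (add 7h to convert from UTC-7).
Dmitri in UTC: 09:30-10:15, 10:30-14:30, 15:45-20:00 (add 9h to convert from UTC-9).
Imani in UTC: 09:45-18:45 (add 7h to convert from UTC-7).
Arjun in UTC: 10:00-11:15, 11:30-16:00, 17:15-18:15 (add 9h to convert from UTC-9).
Dana in UTC: 10:00-15:00, 16:30-19:45 (subtract 3h to convert from UTC+3).
Noa in UTC: 09:45-13:15, 15:15-19:15 (subtract 3h to convert from UTC+3).
Imani, Arjun, Dana, and Noa can make the full 10:15-10:45 slot — that's 4.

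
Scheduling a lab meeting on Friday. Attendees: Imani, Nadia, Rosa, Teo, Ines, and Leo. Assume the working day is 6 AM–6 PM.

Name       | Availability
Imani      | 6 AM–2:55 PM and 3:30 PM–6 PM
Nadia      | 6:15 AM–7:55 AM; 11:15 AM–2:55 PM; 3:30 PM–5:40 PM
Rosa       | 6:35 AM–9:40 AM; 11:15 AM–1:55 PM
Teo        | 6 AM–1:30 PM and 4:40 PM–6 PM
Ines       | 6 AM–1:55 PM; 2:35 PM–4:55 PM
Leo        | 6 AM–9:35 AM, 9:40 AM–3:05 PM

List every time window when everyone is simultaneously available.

Imani ∩ Nadia: 06:15-07:55, 11:15-14:55, 15:30-17:40.
Imani ∩ Nadia ∩ Rosa: 06:35-07:55, 11:15-13:55.
Imani ∩ Nadia ∩ Rosa ∩ Teo: 06:35-07:55, 11:15-13:30.
Imani ∩ Nadia ∩ Rosa ∩ Teo ∩ Ines: 06:35-07:55, 11:15-13:30.
Imani ∩ Nadia ∩ Rosa ∩ Teo ∩ Ines ∩ Leo: 06:35-07:55, 11:15-13:30.

06:35-07:55, 11:15-13:30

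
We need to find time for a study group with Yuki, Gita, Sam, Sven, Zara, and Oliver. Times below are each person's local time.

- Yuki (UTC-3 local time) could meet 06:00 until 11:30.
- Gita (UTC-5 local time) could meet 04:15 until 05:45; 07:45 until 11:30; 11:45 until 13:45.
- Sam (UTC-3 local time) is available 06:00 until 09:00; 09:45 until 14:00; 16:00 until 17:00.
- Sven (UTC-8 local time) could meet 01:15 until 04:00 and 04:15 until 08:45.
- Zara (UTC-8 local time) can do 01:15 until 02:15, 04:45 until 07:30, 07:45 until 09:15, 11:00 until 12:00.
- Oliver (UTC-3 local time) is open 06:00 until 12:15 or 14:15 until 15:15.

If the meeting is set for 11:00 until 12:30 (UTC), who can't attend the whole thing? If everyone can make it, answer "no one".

Gita, Sam, Sven, Zara

Yuki in UTC: 09:00-14:30 (add 3h to convert from UTC-3).
Gita in UTC: 09:15-10:45, 12:45-16:30, 16:45-18:45 (add 5h to convert from UTC-5).
Sam in UTC: 09:00-12:00, 12:45-17:00, 19:00-20:00 (add 3h to convert from UTC-3).
Sven in UTC: 09:15-12:00, 12:15-16:45 (add 8h to convert from UTC-8).
Zara in UTC: 09:15-10:15, 12:45-15:30, 15:45-17:15, 19:00-20:00 (add 8h to convert from UTC-8).
Oliver in UTC: 09:00-15:15, 17:15-18:15 (add 3h to convert from UTC-3).
Yuki: free for 11:00-12:30. Gita: not fully free for 11:00-12:30. Sam: not fully free for 11:00-12:30. Sven: not fully free for 11:00-12:30. Zara: not fully free for 11:00-12:30. Oliver: free for 11:00-12:30.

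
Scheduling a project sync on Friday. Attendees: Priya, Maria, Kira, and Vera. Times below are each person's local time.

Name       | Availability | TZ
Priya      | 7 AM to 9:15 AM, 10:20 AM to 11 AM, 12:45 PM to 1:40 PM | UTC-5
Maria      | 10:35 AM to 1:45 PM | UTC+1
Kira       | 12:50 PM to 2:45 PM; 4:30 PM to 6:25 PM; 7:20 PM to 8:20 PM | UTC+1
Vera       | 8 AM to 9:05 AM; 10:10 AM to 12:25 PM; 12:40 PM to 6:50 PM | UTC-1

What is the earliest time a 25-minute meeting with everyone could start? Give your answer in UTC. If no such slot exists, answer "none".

12:00

Priya in UTC: 12:00-14:15, 15:20-16:00, 17:45-18:40 (add 5h to convert from UTC-5).
Maria in UTC: 09:35-12:45 (subtract 1h to convert from UTC+1).
Kira in UTC: 11:50-13:45, 15:30-17:25, 18:20-19:20 (subtract 1h to convert from UTC+1).
Vera in UTC: 09:00-10:05, 11:10-13:25, 13:40-19:50 (add 1h to convert from UTC-1).
Priya ∩ Maria: 12:00-12:45.
Priya ∩ Maria ∩ Kira: 12:00-12:45.
Priya ∩ Maria ∩ Kira ∩ Vera: 12:00-12:45.
The first common window of at least 25 minutes is 12:00-12:45, so the earliest start is 12:00.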